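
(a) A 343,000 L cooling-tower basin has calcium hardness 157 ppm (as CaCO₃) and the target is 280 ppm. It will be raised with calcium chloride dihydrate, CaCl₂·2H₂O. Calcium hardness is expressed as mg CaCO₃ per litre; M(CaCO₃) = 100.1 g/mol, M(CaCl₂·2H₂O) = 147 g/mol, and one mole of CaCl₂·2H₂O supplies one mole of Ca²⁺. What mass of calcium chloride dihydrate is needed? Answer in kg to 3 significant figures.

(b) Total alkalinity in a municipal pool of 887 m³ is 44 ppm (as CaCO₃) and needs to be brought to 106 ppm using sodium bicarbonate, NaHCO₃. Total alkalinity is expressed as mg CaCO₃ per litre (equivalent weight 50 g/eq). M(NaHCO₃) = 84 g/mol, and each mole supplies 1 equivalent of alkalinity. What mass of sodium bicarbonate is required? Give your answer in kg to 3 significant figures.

(a) Hardness to add: (280 − 157) = 123 mg/L as CaCO₃ × 343,000 L = 42,190 g as CaCO₃.
(a) Moles of Ca²⁺ (1 mol Ca²⁺ ≡ 1 mol CaCO₃): 42,190 / 100.1 g/mol = 421.5 mol.
(a) Mass of CaCl₂·2H₂O: 421.5 × 147 = 61,960 g.

(b) Volume: 887 m³ = 887,000 L.
(b) Alkalinity to add: (106 − 44) = 62 mg/L as CaCO₃ × 887,000 L = 54,990 g as CaCO₃.
(b) Equivalents: 54,990 g ÷ 50 g/eq = 1100 eq.
(b) NaHCO₃ supplies 1 eq per mole → 1100 mol.
(b) Mass: 1100 mol × 84 g/mol = 92,390 g.

(a) 62.0 kg; (b) 92.4 kg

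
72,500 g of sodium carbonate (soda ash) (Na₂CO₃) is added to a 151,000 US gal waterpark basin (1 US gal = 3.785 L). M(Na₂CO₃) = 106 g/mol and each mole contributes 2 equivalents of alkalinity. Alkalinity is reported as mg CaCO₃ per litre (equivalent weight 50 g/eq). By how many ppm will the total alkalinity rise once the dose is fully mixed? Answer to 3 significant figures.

120 ppm

Volume: 151,000 US gal × 3.785 L/gal = 571,535 L.
Moles of Na₂CO₃: 72,500 g ÷ 106 g/mol = 684 mol → 1368 eq of alkalinity.
As CaCO₃: 1368 eq × 50 g/eq = 68,400 g.
Rise: 68,400 g / 571,535 L × 1000 = 119.7 mg/L.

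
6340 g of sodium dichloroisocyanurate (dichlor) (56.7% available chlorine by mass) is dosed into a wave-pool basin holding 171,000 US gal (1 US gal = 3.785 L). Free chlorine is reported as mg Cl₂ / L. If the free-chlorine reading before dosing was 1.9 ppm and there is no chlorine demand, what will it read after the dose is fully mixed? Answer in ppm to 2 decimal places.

Volume: 171,000 US gal × 3.785 L/gal = 647,235 L.
Available chlorine delivered: 6340 g × 0.567 = 3595 g as Cl₂.
Concentration rise: 3595 g / 647,235 L = 5.554 mg/L = 5.55 ppm.
Final FC: 1.9 + 5.55 = 7.45 ppm.

7.45 ppm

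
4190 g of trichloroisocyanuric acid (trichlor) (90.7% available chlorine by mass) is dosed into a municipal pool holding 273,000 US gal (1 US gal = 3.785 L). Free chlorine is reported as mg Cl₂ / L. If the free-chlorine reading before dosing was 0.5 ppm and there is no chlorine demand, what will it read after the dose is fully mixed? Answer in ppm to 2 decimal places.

4.18 ppm

Volume: 273,000 US gal × 3.785 L/gal = 1,033,305 L.
Available chlorine delivered: 4190 g × 0.907 = 3800 g as Cl₂.
Concentration rise: 3800 g / 1,033,305 L = 3.678 mg/L = 3.68 ppm.
Final FC: 0.5 + 3.68 = 4.18 ppm.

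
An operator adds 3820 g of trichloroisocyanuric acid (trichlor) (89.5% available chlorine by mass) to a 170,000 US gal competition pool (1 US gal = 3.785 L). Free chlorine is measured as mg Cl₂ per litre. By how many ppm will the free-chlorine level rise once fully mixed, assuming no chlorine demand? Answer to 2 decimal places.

Volume: 170,000 US gal × 3.785 L/gal = 643,450 L.
Available chlorine delivered: 3820 g × 0.895 = 3419 g as Cl₂.
Concentration rise: 3419 g / 643,450 L = 5.313 mg/L = 5.31 ppm.

5.31 ppm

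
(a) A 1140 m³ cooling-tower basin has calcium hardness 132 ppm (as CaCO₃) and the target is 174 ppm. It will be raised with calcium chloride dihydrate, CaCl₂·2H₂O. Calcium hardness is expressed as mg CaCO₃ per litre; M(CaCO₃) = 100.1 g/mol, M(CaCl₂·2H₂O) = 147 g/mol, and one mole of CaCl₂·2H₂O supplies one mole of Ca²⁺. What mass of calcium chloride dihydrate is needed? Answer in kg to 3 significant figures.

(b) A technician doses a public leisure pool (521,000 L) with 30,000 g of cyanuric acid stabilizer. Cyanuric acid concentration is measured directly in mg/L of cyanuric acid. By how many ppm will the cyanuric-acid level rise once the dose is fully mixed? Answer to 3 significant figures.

(a) Volume: 1140 m³ = 1,140,000 L.
(a) Hardness to add: (174 − 132) = 42 mg/L as CaCO₃ × 1,140,000 L = 47,880 g as CaCO₃.
(a) Moles of Ca²⁺ (1 mol Ca²⁺ ≡ 1 mol CaCO₃): 47,880 / 100.1 g/mol = 478.3 mol.
(a) Mass of CaCl₂·2H₂O: 478.3 × 147 = 70,310 g.

(b) Rise: 30,000 g / 521,000 L × 1000 = 57.58 mg/L.

(a) 70.3 kg; (b) 57.6 ppm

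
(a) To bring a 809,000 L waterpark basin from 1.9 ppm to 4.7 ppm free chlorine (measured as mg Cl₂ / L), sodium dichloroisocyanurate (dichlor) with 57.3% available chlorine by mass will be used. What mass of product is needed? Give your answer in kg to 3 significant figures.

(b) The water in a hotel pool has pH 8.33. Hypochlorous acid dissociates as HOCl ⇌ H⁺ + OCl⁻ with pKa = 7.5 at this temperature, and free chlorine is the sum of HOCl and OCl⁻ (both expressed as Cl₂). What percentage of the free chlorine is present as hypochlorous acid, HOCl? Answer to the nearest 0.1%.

(a) 3.95 kg; (b) 12.9%

(a) Chlorine deficit: 4.7 − 1.9 = 2.8 ppm = 2.8 mg/L as Cl₂.
(a) Cl₂ equivalent needed: 2.8 mg/L × 809,000 L = 2,265,000 mg = 2265 g.
(a) Product at 57.3% available chlorine: 2265 / 0.573 = 3953 g.

(b) [OCl⁻]/[HOCl] = 10^(pH − pKa) = 10^(8.33 − 7.5) = 10^0.83 = 6.761.
(b) Fraction as HOCl = 1 / (1 + 6.761) = 0.1289.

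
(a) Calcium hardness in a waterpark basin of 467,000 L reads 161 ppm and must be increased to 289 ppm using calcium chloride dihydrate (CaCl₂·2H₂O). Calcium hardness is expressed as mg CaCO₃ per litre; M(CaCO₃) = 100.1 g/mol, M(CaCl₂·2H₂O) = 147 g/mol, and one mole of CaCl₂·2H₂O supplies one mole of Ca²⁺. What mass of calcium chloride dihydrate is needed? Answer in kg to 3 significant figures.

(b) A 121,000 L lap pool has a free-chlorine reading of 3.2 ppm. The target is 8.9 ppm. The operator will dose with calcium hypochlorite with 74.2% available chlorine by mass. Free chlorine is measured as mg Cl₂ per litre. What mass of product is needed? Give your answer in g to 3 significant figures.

(a) 87.8 kg; (b) 930 g

(a) Hardness to add: (289 − 161) = 128 mg/L as CaCO₃ × 467,000 L = 59,780 g as CaCO₃.
(a) Moles of Ca²⁺ (1 mol Ca²⁺ ≡ 1 mol CaCO₃): 59,780 / 100.1 g/mol = 597.2 mol.
(a) Mass of CaCl₂·2H₂O: 597.2 × 147 = 87,780 g.

(b) Chlorine deficit: 8.9 − 3.2 = 5.7 ppm = 5.7 mg/L as Cl₂.
(b) Cl₂ equivalent needed: 5.7 mg/L × 121,000 L = 689,700 mg = 689.7 g.
(b) Product at 74.2% available chlorine: 689.7 / 0.742 = 929.5 g.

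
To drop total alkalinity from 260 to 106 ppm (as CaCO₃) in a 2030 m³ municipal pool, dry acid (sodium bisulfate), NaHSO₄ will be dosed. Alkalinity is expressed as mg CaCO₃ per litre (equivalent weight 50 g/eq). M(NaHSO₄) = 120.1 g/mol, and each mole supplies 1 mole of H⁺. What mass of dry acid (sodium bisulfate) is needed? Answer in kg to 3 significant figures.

Volume: 2030 m³ = 2,030,000 L.
Alkalinity to neutralize: (260 − 106) = 154 mg/L as CaCO₃ × 2,030,000 L = 312,600 g as CaCO₃.
Equivalents of H⁺ required: 312,600 ÷ 50 g/eq = 6252 eq = 6252 mol NaHSO₄.
Mass of NaHSO₄: 6252 × 120.1 = 750,900 g.

751 kg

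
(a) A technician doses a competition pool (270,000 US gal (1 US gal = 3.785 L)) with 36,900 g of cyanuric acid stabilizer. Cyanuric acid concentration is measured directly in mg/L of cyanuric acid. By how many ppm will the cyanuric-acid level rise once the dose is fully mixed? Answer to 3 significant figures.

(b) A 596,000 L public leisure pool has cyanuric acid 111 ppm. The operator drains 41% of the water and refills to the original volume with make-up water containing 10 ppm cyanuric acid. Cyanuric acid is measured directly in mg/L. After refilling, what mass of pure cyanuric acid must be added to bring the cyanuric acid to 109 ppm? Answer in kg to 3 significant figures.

(a) Volume: 270,000 US gal × 3.785 L/gal = 1,021,950 L.
(a) Rise: 36,900 g / 1,021,950 L × 1000 = 36.11 mg/L.

(b) After draining 41% and refilling: 111 × 0.59 + 10 × 0.41 = 69.59 ppm.
(b) Deficit to target: 109 − 69.59 = 39.41 mg/L.
(b) Mass: 39.41 mg/L × 596,000 L = 23,490 g cyanuric acid.

(a) 36.1 ppm; (b) 23.5 kg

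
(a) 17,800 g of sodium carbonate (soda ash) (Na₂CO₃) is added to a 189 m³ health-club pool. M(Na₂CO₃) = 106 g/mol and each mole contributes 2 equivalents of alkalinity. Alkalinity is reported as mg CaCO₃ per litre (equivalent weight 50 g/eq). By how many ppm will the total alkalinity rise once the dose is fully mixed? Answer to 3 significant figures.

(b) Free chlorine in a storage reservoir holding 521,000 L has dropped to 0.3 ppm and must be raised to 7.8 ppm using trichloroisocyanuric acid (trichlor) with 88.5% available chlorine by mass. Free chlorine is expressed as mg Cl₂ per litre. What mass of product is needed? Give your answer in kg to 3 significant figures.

(a) 88.8 ppm; (b) 4.42 kg

(a) Volume: 189 m³ = 189,000 L.
(a) Moles of Na₂CO₃: 17,800 g ÷ 106 g/mol = 167.9 mol → 335.8 eq of alkalinity.
(a) As CaCO₃: 335.8 eq × 50 g/eq = 16,790 g.
(a) Rise: 16,790 g / 189,000 L × 1000 = 88.85 mg/L.

(b) Chlorine deficit: 7.8 − 0.3 = 7.5 ppm = 7.5 mg/L as Cl₂.
(b) Cl₂ equivalent needed: 7.5 mg/L × 521,000 L = 3,908,000 mg = 3908 g.
(b) Product at 88.5% available chlorine: 3908 / 0.885 = 4415 g.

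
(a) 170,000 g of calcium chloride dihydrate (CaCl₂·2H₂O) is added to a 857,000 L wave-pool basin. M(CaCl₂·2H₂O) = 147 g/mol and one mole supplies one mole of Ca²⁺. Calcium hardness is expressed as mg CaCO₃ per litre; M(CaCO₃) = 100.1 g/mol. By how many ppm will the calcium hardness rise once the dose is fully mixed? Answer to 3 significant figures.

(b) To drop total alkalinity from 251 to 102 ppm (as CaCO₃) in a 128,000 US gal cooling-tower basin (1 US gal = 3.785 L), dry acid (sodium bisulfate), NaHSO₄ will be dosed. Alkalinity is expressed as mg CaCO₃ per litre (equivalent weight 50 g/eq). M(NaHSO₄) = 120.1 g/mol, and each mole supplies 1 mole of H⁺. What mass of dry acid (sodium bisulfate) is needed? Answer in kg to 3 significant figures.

(a) Moles of Ca²⁺: 170,000 g ÷ 147 g/mol = 1156 mol.
(a) As CaCO₃: 1156 mol × 100.1 g/mol = 115,800 g.
(a) Rise: 115,800 g / 857,000 L × 1000 = 135.1 mg/L.

(b) Volume: 128,000 US gal × 3.785 L/gal = 484,480 L.
(b) Alkalinity to neutralize: (251 − 102) = 149 mg/L as CaCO₃ × 484,480 L = 72,190 g as CaCO₃.
(b) Equivalents of H⁺ required: 72,190 ÷ 50 g/eq = 1444 eq = 1444 mol NaHSO₄.
(b) Mass of NaHSO₄: 1444 × 120.1 = 173,400 g.

(a) 135 ppm; (b) 173 kg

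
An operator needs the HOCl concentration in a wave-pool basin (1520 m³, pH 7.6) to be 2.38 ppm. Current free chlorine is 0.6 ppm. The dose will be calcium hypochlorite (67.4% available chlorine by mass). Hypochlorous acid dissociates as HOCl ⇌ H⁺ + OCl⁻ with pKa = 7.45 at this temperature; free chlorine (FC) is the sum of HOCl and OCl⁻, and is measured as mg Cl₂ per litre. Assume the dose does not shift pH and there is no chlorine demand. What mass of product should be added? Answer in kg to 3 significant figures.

11.6 kg

Volume: 1520 m³ = 1,520,000 L.
[OCl⁻]/[HOCl] = 10^(pH − pKa) = 10^(7.6 − 7.45) = 1.413; fraction as HOCl = 1/(1 + 1.413) = 0.4145.
Free chlorine required for 2.38 ppm HOCl: 2.38 / 0.4145 = 5.742 ppm.
FC to add: 5.742 − 0.6 = 5.142 mg/L as Cl₂.
Cl₂ equivalent: 5.142 mg/L × 1,520,000 L = 7816 g.
Product at 67.4% available Cl: 7816 / 0.674 = 11,600 g.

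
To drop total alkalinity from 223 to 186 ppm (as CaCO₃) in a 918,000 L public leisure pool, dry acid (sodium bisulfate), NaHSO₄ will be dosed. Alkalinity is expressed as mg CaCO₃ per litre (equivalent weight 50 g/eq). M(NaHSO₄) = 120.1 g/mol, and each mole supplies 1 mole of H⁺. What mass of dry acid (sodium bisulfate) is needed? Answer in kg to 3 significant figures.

Alkalinity to neutralize: (223 − 186) = 37 mg/L as CaCO₃ × 918,000 L = 33,970 g as CaCO₃.
Equivalents of H⁺ required: 33,970 ÷ 50 g/eq = 679.3 eq = 679.3 mol NaHSO₄.
Mass of NaHSO₄: 679.3 × 120.1 = 81,590 g.

81.6 kg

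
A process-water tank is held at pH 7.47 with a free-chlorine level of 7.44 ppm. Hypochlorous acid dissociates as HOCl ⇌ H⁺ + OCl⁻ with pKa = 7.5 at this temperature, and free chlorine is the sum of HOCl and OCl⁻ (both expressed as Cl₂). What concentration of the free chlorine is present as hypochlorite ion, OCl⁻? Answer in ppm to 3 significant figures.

[OCl⁻]/[HOCl] = 10^(pH − pKa) = 10^(7.47 − 7.5) = 10^-0.03 = 0.9333.
Fraction as HOCl = 1 / (1 + 0.9333) = 0.5173.
OCl⁻ = (1 − 0.5173) × 7.44 ppm = 3.592 ppm.

3.59 ppm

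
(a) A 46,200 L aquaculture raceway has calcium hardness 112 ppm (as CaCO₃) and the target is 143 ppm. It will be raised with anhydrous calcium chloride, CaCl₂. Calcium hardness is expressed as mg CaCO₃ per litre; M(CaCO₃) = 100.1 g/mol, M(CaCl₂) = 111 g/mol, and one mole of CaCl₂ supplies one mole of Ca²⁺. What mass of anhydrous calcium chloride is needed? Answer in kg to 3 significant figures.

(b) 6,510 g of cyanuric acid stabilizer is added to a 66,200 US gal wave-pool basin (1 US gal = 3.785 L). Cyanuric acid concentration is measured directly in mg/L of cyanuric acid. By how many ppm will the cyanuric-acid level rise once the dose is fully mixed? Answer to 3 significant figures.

(a) 1.59 kg; (b) 26.0 ppm

(a) Hardness to add: (143 − 112) = 31 mg/L as CaCO₃ × 46,200 L = 1432 g as CaCO₃.
(a) Moles of Ca²⁺ (1 mol Ca²⁺ ≡ 1 mol CaCO₃): 1432 / 100.1 g/mol = 14.31 mol.
(a) Mass of CaCl₂: 14.31 × 111 = 1588 g.

(b) Volume: 66,200 US gal × 3.785 L/gal = 250,567 L.
(b) Rise: 6,510 g / 250,567 L × 1000 = 25.98 mg/L.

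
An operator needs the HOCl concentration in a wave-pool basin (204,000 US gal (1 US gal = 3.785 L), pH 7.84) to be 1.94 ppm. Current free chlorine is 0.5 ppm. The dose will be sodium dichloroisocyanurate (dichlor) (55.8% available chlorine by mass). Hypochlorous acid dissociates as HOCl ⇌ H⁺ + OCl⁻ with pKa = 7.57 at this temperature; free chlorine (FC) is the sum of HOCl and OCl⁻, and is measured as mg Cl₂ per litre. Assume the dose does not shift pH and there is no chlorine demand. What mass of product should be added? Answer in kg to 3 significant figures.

Volume: 204,000 US gal × 3.785 L/gal = 772,140 L.
[OCl⁻]/[HOCl] = 10^(pH − pKa) = 10^(7.84 − 7.57) = 1.862; fraction as HOCl = 1/(1 + 1.862) = 0.3494.
Free chlorine required for 1.94 ppm HOCl: 1.94 / 0.3494 = 5.552 ppm.
FC to add: 5.552 − 0.5 = 5.052 mg/L as Cl₂.
Cl₂ equivalent: 5.052 mg/L × 772,140 L = 3901 g.
Product at 55.8% available Cl: 3901 / 0.558 = 6991 g.

6.99 kg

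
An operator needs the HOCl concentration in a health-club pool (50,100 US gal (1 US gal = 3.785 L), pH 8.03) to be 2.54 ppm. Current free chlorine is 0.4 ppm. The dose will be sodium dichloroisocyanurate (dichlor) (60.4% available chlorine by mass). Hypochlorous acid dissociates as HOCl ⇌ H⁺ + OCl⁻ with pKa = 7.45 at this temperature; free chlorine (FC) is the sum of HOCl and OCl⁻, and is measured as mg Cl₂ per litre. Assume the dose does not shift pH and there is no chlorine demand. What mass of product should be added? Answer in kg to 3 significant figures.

3.70 kg

Volume: 50,100 US gal × 3.785 L/gal = 189,628 L.
[OCl⁻]/[HOCl] = 10^(pH − pKa) = 10^(8.03 − 7.45) = 3.802; fraction as HOCl = 1/(1 + 3.802) = 0.2083.
Free chlorine required for 2.54 ppm HOCl: 2.54 / 0.2083 = 12.2 ppm.
FC to add: 12.2 − 0.4 = 11.8 mg/L as Cl₂.
Cl₂ equivalent: 11.8 mg/L × 189,628 L = 2237 g.
Product at 60.4% available Cl: 2237 / 0.604 = 3704 g.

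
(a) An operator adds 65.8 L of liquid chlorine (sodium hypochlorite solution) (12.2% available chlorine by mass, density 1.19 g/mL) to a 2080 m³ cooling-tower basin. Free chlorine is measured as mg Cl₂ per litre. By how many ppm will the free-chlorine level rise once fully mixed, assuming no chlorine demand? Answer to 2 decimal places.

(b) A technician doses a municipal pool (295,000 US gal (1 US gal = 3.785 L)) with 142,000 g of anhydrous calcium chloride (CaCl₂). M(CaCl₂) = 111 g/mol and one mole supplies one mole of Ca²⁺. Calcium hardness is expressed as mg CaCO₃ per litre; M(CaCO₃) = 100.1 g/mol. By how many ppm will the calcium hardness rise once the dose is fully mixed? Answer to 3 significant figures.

(a) Volume: 2080 m³ = 2,080,000 L.
(a) Mass of solution: 65.8 L × 1000 mL/L × 1.19 g/mL = 78,300 g.
(a) Available chlorine delivered: 78,300 g × 0.122 = 9553 g as Cl₂.
(a) Concentration rise: 9553 g / 2,080,000 L = 4.593 mg/L = 4.59 ppm.

(b) Volume: 295,000 US gal × 3.785 L/gal = 1,116,575 L.
(b) Moles of Ca²⁺: 142,000 g ÷ 111 g/mol = 1279 mol.
(b) As CaCO₃: 1279 mol × 100.1 g/mol = 128,100 g.
(b) Rise: 128,100 g / 1,116,575 L × 1000 = 114.7 mg/L.

(a) 4.59 ppm; (b) 115 ppm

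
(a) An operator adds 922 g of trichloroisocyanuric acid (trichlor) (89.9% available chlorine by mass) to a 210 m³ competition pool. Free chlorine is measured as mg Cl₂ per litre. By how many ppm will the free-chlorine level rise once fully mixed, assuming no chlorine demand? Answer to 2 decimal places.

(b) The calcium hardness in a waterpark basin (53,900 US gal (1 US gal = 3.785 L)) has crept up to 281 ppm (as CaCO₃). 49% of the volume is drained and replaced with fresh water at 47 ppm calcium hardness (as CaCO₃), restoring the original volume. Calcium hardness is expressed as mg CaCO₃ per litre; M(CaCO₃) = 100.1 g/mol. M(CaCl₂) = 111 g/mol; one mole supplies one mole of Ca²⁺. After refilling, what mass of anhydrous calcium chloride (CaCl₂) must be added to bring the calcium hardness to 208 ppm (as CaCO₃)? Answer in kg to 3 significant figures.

(a) Volume: 210 m³ = 210,000 L.
(a) Available chlorine delivered: 922 g × 0.899 = 828.9 g as Cl₂.
(a) Concentration rise: 828.9 g / 210,000 L = 3.947 mg/L = 3.95 ppm.

(b) Volume: 53,900 US gal × 3.785 L/gal = 204,012 L.
(b) After draining 49% and refilling: 281 × 0.51 + 47 × 0.49 = 166.34 ppm.
(b) Deficit to target: 208 − 166.34 = 41.66 mg/L.
(b) As CaCO₃: 41.66 mg/L × 204,012 L = 8499 g; ÷ 100.1 = 84.91 mol Ca²⁺.
(b) Mass: 84.91 × 111 = 9425 g.

(a) 3.95 ppm; (b) 9.42 kg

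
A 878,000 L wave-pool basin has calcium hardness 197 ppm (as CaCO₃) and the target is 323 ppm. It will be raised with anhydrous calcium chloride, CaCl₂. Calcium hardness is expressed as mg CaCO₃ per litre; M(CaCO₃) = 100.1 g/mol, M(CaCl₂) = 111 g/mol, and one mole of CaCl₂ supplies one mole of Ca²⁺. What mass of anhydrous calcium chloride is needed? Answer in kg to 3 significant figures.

123 kg

Hardness to add: (323 − 197) = 126 mg/L as CaCO₃ × 878,000 L = 110,600 g as CaCO₃.
Moles of Ca²⁺ (1 mol Ca²⁺ ≡ 1 mol CaCO₃): 110,600 / 100.1 g/mol = 1105 mol.
Mass of CaCl₂: 1105 × 111 = 122,700 g.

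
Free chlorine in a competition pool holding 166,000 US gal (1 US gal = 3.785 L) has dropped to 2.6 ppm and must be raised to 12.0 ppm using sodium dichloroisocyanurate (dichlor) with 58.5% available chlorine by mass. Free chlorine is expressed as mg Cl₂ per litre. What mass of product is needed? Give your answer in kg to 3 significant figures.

Volume: 166,000 US gal × 3.785 L/gal = 628,310 L.
Chlorine deficit: 12.0 − 2.6 = 9.4 ppm = 9.4 mg/L as Cl₂.
Cl₂ equivalent needed: 9.4 mg/L × 628,310 L = 5,906,000 mg = 5906 g.
Product at 58.5% available chlorine: 5906 / 0.585 = 10,100 g.

10.1 kg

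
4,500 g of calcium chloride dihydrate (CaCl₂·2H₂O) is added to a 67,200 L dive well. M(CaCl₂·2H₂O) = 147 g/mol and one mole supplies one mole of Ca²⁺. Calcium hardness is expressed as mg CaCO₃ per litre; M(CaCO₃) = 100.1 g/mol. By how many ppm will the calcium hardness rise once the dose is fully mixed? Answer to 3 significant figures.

45.6 ppm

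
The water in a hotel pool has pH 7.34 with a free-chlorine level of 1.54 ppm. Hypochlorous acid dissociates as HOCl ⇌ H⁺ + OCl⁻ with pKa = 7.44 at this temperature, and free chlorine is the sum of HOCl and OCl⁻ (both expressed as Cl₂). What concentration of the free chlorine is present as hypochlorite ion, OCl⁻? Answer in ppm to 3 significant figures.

[OCl⁻]/[HOCl] = 10^(pH − pKa) = 10^(7.34 − 7.44) = 10^-0.10 = 0.7943.
Fraction as HOCl = 1 / (1 + 0.7943) = 0.5573.
OCl⁻ = (1 − 0.5573) × 1.54 ppm = 0.6817 ppm.

0.682 ppm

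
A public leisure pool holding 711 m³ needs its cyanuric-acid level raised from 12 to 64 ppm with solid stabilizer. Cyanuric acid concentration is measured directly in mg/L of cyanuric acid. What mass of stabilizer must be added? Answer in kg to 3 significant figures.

Volume: 711 m³ = 711,000 L.
CYA to add: (64 − 12) = 52 mg/L × 711,000 L = 36,970 g cyanuric acid.

37.0 kg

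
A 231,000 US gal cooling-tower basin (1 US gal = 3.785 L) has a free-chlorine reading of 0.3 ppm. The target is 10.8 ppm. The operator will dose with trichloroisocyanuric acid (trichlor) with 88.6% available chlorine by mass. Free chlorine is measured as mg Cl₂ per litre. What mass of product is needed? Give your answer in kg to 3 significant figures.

10.4 kg

Volume: 231,000 US gal × 3.785 L/gal = 874,335 L.
Chlorine deficit: 10.8 − 0.3 = 10.5 ppm = 10.5 mg/L as Cl₂.
Cl₂ equivalent needed: 10.5 mg/L × 874,335 L = 9,181,000 mg = 9181 g.
Product at 88.6% available chlorine: 9181 / 0.886 = 10,360 g.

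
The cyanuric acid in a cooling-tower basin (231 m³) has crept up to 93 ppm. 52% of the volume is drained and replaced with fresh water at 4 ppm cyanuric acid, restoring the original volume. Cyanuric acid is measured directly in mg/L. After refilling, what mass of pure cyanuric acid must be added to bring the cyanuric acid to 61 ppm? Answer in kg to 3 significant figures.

3.30 kg

Volume: 231 m³ = 231,000 L.
After draining 52% and refilling: 93 × 0.48 + 4 × 0.52 = 46.72 ppm.
Deficit to target: 61 − 46.72 = 14.28 mg/L.
Mass: 14.28 mg/L × 231,000 L = 3299 g cyanuric acid.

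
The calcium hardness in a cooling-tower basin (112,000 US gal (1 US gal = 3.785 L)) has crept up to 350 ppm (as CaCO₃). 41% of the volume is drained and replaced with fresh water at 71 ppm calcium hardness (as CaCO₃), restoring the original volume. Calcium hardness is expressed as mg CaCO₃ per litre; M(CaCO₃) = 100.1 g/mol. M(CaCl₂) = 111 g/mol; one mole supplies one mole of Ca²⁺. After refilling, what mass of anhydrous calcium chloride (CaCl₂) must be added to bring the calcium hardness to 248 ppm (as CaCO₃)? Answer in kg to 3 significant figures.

5.82 kg

Volume: 112,000 US gal × 3.785 L/gal = 423,920 L.
After draining 41% and refilling: 350 × 0.59 + 71 × 0.41 = 235.61 ppm.
Deficit to target: 248 − 235.61 = 12.39 mg/L.
As CaCO₃: 12.39 mg/L × 423,920 L = 5252 g; ÷ 100.1 = 52.47 mol Ca²⁺.
Mass: 52.47 × 111 = 5824 g.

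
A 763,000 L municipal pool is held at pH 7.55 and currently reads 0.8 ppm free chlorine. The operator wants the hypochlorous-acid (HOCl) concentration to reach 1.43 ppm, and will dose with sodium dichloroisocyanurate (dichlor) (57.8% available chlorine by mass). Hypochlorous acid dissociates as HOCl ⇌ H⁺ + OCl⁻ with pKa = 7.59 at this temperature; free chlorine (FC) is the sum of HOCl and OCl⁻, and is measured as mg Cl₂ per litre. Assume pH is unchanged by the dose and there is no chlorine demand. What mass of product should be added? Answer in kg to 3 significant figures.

[OCl⁻]/[HOCl] = 10^(pH − pKa) = 10^(7.55 − 7.59) = 0.912; fraction as HOCl = 1/(1 + 0.912) = 0.523.
Free chlorine required for 1.43 ppm HOCl: 1.43 / 0.523 = 2.734 ppm.
FC to add: 2.734 − 0.8 = 1.934 mg/L as Cl₂.
Cl₂ equivalent: 1.934 mg/L × 763,000 L = 1476 g.
Product at 57.8% available Cl: 1476 / 0.578 = 2553 g.

2.55 kg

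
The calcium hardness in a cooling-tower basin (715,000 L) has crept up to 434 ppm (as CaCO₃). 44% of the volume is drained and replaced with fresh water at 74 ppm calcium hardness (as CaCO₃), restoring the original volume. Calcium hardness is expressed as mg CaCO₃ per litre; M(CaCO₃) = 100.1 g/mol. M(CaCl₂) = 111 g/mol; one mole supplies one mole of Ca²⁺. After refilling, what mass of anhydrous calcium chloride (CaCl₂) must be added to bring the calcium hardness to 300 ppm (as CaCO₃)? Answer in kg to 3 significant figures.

19.3 kg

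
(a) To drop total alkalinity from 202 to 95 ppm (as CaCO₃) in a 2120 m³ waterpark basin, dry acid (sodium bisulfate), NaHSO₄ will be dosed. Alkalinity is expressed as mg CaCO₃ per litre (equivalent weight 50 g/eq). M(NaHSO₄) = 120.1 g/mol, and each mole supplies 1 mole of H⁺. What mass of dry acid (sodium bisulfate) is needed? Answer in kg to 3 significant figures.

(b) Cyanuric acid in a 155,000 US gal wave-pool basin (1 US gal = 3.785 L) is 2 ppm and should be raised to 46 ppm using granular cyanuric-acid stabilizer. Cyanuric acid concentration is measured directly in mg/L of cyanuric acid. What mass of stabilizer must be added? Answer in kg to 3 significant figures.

(a) Volume: 2120 m³ = 2,120,000 L.
(a) Alkalinity to neutralize: (202 − 95) = 107 mg/L as CaCO₃ × 2,120,000 L = 226,800 g as CaCO₃.
(a) Equivalents of H⁺ required: 226,800 ÷ 50 g/eq = 4537 eq = 4537 mol NaHSO₄.
(a) Mass of NaHSO₄: 4537 × 120.1 = 544,900 g.

(b) Volume: 155,000 US gal × 3.785 L/gal = 586,675 L.
(b) CYA to add: (46 − 2) = 44 mg/L × 586,675 L = 25,810 g cyanuric acid.

(a) 545 kg; (b) 25.8 kg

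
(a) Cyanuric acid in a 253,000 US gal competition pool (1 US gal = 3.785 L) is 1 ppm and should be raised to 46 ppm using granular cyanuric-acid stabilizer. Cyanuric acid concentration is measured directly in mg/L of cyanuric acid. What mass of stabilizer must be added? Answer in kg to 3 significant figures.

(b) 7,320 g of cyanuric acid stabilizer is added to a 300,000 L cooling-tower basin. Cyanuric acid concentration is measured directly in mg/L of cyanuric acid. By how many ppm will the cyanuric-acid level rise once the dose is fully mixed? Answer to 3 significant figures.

(a) 43.1 kg; (b) 24.4 ppm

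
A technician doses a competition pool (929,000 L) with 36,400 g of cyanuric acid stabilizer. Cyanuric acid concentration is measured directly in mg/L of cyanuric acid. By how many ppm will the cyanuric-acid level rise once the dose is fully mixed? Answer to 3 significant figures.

39.2 ppm

Rise: 36,400 g / 929,000 L × 1000 = 39.18 mg/L.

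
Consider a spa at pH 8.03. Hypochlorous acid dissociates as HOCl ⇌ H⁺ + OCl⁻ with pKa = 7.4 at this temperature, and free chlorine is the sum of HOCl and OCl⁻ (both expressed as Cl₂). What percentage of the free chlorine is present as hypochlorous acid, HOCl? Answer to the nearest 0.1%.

[OCl⁻]/[HOCl] = 10^(pH − pKa) = 10^(8.03 − 7.4) = 10^0.63 = 4.266.
Fraction as HOCl = 1 / (1 + 4.266) = 0.1899.

19.0%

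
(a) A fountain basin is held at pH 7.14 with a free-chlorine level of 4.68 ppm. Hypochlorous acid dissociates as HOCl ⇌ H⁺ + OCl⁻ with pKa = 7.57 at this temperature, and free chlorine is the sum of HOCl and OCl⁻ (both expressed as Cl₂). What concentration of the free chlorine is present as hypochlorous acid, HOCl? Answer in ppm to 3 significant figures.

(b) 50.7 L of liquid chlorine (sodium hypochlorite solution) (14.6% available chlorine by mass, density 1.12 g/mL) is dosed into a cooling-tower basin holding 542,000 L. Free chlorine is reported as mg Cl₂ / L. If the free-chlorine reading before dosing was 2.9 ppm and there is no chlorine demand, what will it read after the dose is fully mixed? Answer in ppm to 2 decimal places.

(a) [OCl⁻]/[HOCl] = 10^(pH − pKa) = 10^(7.14 − 7.57) = 10^-0.43 = 0.3715.
(a) Fraction as HOCl = 1 / (1 + 0.3715) = 0.7291.
(a) HOCl = 0.7291 × 4.68 ppm = 3.412 ppm.

(b) Mass of solution: 50.7 L × 1000 mL/L × 1.12 g/mL = 56,780 g.
(b) Available chlorine delivered: 56,780 g × 0.146 = 8290 g as Cl₂.
(b) Concentration rise: 8290 g / 542,000 L = 15.3 mg/L = 15.30 ppm.
(b) Final FC: 2.9 + 15.30 = 18.20 ppm.

(a) 3.41 ppm; (b) 18.20 ppm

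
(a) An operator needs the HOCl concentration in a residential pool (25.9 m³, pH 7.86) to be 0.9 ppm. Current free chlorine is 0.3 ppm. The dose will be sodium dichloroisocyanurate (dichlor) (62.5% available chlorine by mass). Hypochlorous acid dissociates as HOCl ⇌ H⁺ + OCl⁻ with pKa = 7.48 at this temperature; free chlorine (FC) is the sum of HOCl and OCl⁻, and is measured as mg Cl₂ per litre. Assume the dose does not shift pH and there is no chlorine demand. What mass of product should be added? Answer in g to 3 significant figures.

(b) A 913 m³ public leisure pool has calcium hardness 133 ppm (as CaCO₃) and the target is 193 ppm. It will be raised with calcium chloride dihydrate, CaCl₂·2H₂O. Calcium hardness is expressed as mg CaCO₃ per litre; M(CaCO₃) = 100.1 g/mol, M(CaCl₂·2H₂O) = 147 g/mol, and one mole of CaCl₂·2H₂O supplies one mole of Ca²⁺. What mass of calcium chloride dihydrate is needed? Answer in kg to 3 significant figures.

(a) 114 g; (b) 80.4 kg

(a) Volume: 25.9 m³ = 25,900 L.
(a) [OCl⁻]/[HOCl] = 10^(pH − pKa) = 10^(7.86 − 7.48) = 2.399; fraction as HOCl = 1/(1 + 2.399) = 0.2942.
(a) Free chlorine required for 0.9 ppm HOCl: 0.9 / 0.2942 = 3.059 ppm.
(a) FC to add: 3.059 − 0.3 = 2.759 mg/L as Cl₂.
(a) Cl₂ equivalent: 2.759 mg/L × 25,900 L = 71.46 g.
(a) Product at 62.5% available Cl: 71.46 / 0.625 = 114.3 g.

(b) Volume: 913 m³ = 913,000 L.
(b) Hardness to add: (193 − 133) = 60 mg/L as CaCO₃ × 913,000 L = 54,780 g as CaCO₃.
(b) Moles of Ca²⁺ (1 mol Ca²⁺ ≡ 1 mol CaCO₃): 54,780 / 100.1 g/mol = 547.3 mol.
(b) Mass of CaCl₂·2H₂O: 547.3 × 147 = 80,450 g.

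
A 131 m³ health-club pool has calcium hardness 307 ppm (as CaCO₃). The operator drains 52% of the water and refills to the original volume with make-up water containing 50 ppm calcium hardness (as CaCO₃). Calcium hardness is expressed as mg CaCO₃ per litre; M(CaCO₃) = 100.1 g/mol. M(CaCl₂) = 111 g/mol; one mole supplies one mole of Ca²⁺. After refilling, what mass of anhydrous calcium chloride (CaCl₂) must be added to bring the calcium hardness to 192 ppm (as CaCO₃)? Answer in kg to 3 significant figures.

2.71 kg

Volume: 131 m³ = 131,000 L.
After draining 52% and refilling: 307 × 0.48 + 50 × 0.52 = 173.36 ppm.
Deficit to target: 192 − 173.36 = 18.64 mg/L.
As CaCO₃: 18.64 mg/L × 131,000 L = 2442 g; ÷ 100.1 = 24.39 mol Ca²⁺.
Mass: 24.39 × 111 = 2708 g.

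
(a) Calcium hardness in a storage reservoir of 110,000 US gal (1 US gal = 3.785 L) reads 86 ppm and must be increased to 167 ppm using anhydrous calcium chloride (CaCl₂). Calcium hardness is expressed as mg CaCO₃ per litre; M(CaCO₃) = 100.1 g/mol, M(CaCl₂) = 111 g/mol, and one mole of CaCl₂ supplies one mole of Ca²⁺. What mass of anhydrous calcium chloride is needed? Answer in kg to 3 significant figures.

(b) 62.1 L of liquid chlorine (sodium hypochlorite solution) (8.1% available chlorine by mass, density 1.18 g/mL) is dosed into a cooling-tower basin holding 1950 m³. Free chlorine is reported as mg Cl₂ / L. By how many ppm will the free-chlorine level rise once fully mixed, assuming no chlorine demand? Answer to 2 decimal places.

(a) 37.4 kg; (b) 3.04 ppm

(a) Volume: 110,000 US gal × 3.785 L/gal = 416,350 L.
(a) Hardness to add: (167 − 86) = 81 mg/L as CaCO₃ × 416,350 L = 33,720 g as CaCO₃.
(a) Moles of Ca²⁺ (1 mol Ca²⁺ ≡ 1 mol CaCO₃): 33,720 / 100.1 g/mol = 336.9 mol.
(a) Mass of CaCl₂: 336.9 × 111 = 37,400 g.

(b) Volume: 1950 m³ = 1,950,000 L.
(b) Mass of solution: 62.1 L × 1000 mL/L × 1.18 g/mL = 73,280 g.
(b) Available chlorine delivered: 73,280 g × 0.081 = 5936 g as Cl₂.
(b) Concentration rise: 5936 g / 1,950,000 L = 3.044 mg/L = 3.04 ppm.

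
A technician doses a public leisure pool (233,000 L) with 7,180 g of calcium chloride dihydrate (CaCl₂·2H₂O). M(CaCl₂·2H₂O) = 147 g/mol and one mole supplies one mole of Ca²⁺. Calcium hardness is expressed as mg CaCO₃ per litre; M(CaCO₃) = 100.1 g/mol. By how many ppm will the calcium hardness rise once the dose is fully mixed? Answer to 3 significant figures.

Moles of Ca²⁺: 7,180 g ÷ 147 g/mol = 48.84 mol.
As CaCO₃: 48.84 mol × 100.1 g/mol = 4889 g.
Rise: 4889 g / 233,000 L × 1000 = 20.98 mg/L.

21.0 ppm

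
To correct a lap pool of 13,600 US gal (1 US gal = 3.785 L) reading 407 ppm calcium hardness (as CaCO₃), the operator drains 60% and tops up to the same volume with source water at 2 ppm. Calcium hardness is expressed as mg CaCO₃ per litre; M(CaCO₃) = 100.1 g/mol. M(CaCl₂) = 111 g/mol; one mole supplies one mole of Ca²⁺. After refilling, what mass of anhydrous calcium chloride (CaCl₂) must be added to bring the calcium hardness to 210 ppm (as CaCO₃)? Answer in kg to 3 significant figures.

2.63 kg

Volume: 13,600 US gal × 3.785 L/gal = 51,476 L.
After draining 60% and refilling: 407 × 0.40 + 2 × 0.60 = 164 ppm.
Deficit to target: 210 − 164 = 46 mg/L.
As CaCO₃: 46 mg/L × 51,476 L = 2368 g; ÷ 100.1 = 23.66 mol Ca²⁺.
Mass: 23.66 × 111 = 2626 g.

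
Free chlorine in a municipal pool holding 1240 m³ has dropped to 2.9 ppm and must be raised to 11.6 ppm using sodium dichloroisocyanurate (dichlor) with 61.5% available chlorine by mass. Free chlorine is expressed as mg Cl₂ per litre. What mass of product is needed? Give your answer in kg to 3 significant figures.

17.5 kg

Volume: 1240 m³ = 1,240,000 L.
Chlorine deficit: 11.6 − 2.9 = 8.7 ppm = 8.7 mg/L as Cl₂.
Cl₂ equivalent needed: 8.7 mg/L × 1,240,000 L = 10,790,000 mg = 10,790 g.
Product at 61.5% available chlorine: 10,790 / 0.615 = 17,540 g.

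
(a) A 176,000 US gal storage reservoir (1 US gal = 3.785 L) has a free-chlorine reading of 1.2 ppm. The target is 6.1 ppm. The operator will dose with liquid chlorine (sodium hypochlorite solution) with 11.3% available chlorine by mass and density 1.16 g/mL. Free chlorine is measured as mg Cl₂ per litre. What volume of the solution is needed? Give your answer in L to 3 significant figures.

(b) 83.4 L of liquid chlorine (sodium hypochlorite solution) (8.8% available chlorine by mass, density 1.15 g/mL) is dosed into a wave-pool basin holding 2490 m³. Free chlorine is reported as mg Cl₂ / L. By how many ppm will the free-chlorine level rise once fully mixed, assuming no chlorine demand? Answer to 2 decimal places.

(a) Volume: 176,000 US gal × 3.785 L/gal = 666,160 L.
(a) Chlorine deficit: 6.1 − 1.2 = 4.9 ppm = 4.9 mg/L as Cl₂.
(a) Cl₂ equivalent needed: 4.9 mg/L × 666,160 L = 3,264,000 mg = 3264 g.
(a) Product at 11.3% available chlorine: 3264 / 0.113 = 28,890 g.
(a) Volume at density 1.16 g/mL: 28,890 g ÷ 1.16 g/mL = 24,900 mL.

(b) Volume: 2490 m³ = 2,490,000 L.
(b) Mass of solution: 83.4 L × 1000 mL/L × 1.15 g/mL = 95,910 g.
(b) Available chlorine delivered: 95,910 g × 0.088 = 8440 g as Cl₂.
(b) Concentration rise: 8440 g / 2,490,000 L = 3.39 mg/L = 3.39 ppm.

(a) 24.9 L; (b) 3.39 ppm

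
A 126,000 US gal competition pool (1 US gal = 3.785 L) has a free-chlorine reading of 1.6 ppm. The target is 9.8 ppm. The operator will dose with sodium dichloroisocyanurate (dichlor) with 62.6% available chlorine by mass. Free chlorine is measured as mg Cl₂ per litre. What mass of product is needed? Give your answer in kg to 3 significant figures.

6.25 kg

Volume: 126,000 US gal × 3.785 L/gal = 476,910 L.
Chlorine deficit: 9.8 − 1.6 = 8.2 ppm = 8.2 mg/L as Cl₂.
Cl₂ equivalent needed: 8.2 mg/L × 476,910 L = 3,911,000 mg = 3911 g.
Product at 62.6% available chlorine: 3911 / 0.626 = 6247 g.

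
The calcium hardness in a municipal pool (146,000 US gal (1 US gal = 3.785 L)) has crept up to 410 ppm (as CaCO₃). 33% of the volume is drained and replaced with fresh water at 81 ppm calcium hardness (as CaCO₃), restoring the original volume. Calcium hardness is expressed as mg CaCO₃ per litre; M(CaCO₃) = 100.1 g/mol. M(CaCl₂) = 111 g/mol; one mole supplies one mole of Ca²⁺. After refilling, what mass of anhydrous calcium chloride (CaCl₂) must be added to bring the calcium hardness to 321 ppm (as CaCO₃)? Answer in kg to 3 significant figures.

12.0 kg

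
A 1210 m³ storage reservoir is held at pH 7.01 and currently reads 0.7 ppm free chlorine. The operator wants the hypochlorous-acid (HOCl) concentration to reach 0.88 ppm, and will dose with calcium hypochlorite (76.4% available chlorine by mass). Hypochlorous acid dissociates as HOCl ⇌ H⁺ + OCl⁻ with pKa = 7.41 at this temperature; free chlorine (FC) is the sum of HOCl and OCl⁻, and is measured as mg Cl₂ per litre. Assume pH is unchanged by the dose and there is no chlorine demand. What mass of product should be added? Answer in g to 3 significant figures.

840 g

Volume: 1210 m³ = 1,210,000 L.
[OCl⁻]/[HOCl] = 10^(pH − pKa) = 10^(7.01 − 7.41) = 0.3981; fraction as HOCl = 1/(1 + 0.3981) = 0.7153.
Free chlorine required for 0.88 ppm HOCl: 0.88 / 0.7153 = 1.23 ppm.
FC to add: 1.23 − 0.7 = 0.5303 mg/L as Cl₂.
Cl₂ equivalent: 0.5303 mg/L × 1,210,000 L = 641.7 g.
Product at 76.4% available Cl: 641.7 / 0.764 = 839.9 g.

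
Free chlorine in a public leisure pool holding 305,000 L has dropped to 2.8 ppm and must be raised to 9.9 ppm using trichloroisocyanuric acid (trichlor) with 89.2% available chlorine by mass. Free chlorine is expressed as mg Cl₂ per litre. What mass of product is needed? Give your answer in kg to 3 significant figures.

Chlorine deficit: 9.9 − 2.8 = 7.1 ppm = 7.1 mg/L as Cl₂.
Cl₂ equivalent needed: 7.1 mg/L × 305,000 L = 2,166,000 mg = 2166 g.
Product at 89.2% available chlorine: 2166 / 0.892 = 2428 g.

2.43 kg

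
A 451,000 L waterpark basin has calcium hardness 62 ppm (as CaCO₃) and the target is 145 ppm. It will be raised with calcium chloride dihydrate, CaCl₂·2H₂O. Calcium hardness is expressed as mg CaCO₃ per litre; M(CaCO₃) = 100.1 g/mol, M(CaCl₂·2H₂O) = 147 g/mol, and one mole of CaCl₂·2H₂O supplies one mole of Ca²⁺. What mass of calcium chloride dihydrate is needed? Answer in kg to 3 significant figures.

55.0 kg

Hardness to add: (145 − 62) = 83 mg/L as CaCO₃ × 451,000 L = 37,430 g as CaCO₃.
Moles of Ca²⁺ (1 mol Ca²⁺ ≡ 1 mol CaCO₃): 37,430 / 100.1 g/mol = 374 mol.
Mass of CaCl₂·2H₂O: 374 × 147 = 54,970 g.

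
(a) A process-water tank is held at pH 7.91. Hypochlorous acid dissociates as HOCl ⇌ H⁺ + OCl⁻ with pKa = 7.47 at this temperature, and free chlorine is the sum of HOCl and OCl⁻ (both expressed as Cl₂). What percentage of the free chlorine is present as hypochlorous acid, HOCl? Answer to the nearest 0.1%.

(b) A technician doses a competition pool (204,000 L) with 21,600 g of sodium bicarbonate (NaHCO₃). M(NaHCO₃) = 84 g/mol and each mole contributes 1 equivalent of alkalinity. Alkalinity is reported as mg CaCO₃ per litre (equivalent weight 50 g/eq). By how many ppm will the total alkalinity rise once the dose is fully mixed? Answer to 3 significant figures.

(a) [OCl⁻]/[HOCl] = 10^(pH − pKa) = 10^(7.91 − 7.47) = 10^0.44 = 2.754.
(a) Fraction as HOCl = 1 / (1 + 2.754) = 0.2664.

(b) Moles of NaHCO₃: 21,600 g ÷ 84 g/mol = 257.1 mol → 257.1 eq of alkalinity.
(b) As CaCO₃: 257.1 eq × 50 g/eq = 12,860 g.
(b) Rise: 12,860 g / 204,000 L × 1000 = 63.03 mg/L.

(a) 26.6%; (b) 63.0 ppm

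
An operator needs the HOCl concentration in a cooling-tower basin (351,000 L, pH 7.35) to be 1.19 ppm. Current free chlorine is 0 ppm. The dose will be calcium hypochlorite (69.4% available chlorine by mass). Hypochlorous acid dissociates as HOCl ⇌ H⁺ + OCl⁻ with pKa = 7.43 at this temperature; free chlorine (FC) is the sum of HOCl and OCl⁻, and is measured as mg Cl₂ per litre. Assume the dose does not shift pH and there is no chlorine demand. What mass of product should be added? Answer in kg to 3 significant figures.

1.10 kg

[OCl⁻]/[HOCl] = 10^(pH − pKa) = 10^(7.35 − 7.43) = 0.8318; fraction as HOCl = 1/(1 + 0.8318) = 0.5459.
Free chlorine required for 1.19 ppm HOCl: 1.19 / 0.5459 = 2.18 ppm.
FC to add: 2.18 − 0 = 2.18 mg/L as Cl₂.
Cl₂ equivalent: 2.18 mg/L × 351,000 L = 765.1 g.
Product at 69.4% available Cl: 765.1 / 0.694 = 1102 g.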